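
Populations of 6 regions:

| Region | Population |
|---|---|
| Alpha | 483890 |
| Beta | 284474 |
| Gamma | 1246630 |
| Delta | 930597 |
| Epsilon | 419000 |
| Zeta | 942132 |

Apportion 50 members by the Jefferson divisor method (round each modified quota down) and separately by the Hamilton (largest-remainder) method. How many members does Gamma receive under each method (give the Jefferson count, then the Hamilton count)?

15 and 14

Jefferson: Alpha 5, Beta 3, Gamma 15, Delta 11, Epsilon 5, Zeta 11.
Hamilton: Alpha 6, Beta 3, Gamma 14, Delta 11, Epsilon 5, Zeta 11.
Gamma gets 15 under Jefferson and 14 under Hamilton.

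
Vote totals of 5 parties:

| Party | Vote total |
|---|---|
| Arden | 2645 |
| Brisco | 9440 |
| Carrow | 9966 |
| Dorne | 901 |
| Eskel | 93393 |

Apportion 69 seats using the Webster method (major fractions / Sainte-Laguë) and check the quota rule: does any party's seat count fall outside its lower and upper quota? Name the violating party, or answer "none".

Standard quotas: Arden 1.569, Brisco 5.599, Carrow 5.910, Dorne 0.534, Eskel 55.388.
Webster allocation: Arden 2, Brisco 6, Carrow 6, Dorne 1, Eskel 54.
Eskel has quota 55.388 (lower 55, upper 56) but receives 54 — outside the quota interval.

Eskel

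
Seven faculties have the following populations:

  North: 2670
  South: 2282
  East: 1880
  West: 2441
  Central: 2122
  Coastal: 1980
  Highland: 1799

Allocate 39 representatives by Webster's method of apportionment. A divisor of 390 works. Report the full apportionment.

North=7; South=6; East=5; West=6; Central=5; Coastal=5; Highland=5

With modified divisor 390: modified quotas North 6.846, South 5.851, East 4.821, West 6.259, Central 5.441, Coastal 5.077, Highland 4.613.
Rounding to the nearest integer: North 7, South 6, East 5, West 6, Central 5, Coastal 5, Highland 5 (total 39).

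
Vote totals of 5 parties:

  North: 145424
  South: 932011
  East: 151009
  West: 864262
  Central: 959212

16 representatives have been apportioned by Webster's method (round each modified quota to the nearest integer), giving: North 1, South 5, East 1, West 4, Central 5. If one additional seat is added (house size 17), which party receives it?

Priority for the next seat is population ÷ (current seats + 0.5).
Priorities: North 96949.333, South 169456.545, East 100672.667, West 192058.222, Central 174402.182.
Highest priority: West.

West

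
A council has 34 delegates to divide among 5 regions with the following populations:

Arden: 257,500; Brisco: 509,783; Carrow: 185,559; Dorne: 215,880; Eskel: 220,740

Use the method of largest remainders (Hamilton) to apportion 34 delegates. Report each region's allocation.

The standard divisor is 1389462/34 ≈ 40866.529.
Standard quotas: Arden 6.3010, Brisco 12.4743, Carrow 4.5406, Dorne 5.2826, Eskel 5.4015.
Lower quotas: Arden 6, Brisco 12, Carrow 4, Dorne 5, Eskel 5 (sum 32, leaving 2 seats).
Remainders in descending order: Carrow 0.5406, Brisco 0.4743, Eskel 0.4015, Arden 0.3010, Dorne 0.2826.
Largest remainders: Carrow, Brisco receive the extra seats.

Arden 6, Brisco 13, Carrow 5, Dorne 5, Eskel 5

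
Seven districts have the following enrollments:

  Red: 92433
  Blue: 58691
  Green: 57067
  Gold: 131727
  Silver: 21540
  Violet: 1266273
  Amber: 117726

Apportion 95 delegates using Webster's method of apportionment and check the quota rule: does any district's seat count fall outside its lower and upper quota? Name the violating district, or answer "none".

Violet

Standard quotas: Red 5.031, Blue 3.194, Green 3.106, Gold 7.170, Silver 1.172, Violet 68.919, Amber 6.407.
Webster allocation: Red 5, Blue 3, Green 3, Gold 7, Silver 1, Violet 70, Amber 6.
Violet has quota 68.919 (lower 68, upper 69) but receives 70 — outside the quota interval.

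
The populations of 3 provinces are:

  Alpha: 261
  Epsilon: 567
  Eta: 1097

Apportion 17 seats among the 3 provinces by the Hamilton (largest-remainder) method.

The standard divisor is 1925/17 ≈ 113.235.
Standard quotas: Alpha 2.305, Epsilon 5.007, Eta 9.688.
Lower quotas: Alpha 2, Epsilon 5, Eta 9 (sum 16, leaving 1 seat).
Remainders in descending order: Eta 0.688, Alpha 0.305, Epsilon 0.007.
The surplus seat goes to Eta.

Alpha 2, Epsilon 5, Eta 10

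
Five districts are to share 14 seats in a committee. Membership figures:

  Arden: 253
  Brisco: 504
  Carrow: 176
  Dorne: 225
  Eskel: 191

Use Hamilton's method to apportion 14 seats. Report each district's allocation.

Arden=3; Brisco=5; Carrow=2; Dorne=2; Eskel=2

The standard divisor is 1349/14 ≈ 96.357.
Standard quotas: Arden 2.626, Brisco 5.231, Carrow 1.827, Dorne 2.335, Eskel 1.982.
Lower quotas: Arden 2, Brisco 5, Carrow 1, Dorne 2, Eskel 1 (sum 11, leaving 3 seats).
Remainders in descending order: Eskel 0.982, Carrow 0.827, Arden 0.626, Dorne 0.335, Brisco 0.231.
Largest remainders: Eskel, Carrow, Arden receive the extra seats.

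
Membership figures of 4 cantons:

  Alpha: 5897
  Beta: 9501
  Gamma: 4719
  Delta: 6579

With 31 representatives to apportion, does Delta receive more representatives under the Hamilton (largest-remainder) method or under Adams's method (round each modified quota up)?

Hamilton

Hamilton: Alpha 7, Beta 11, Gamma 5, Delta 8.
Adams: Alpha 7, Beta 11, Gamma 6, Delta 7.
Delta gets 8 under Hamilton and 7 under Adams.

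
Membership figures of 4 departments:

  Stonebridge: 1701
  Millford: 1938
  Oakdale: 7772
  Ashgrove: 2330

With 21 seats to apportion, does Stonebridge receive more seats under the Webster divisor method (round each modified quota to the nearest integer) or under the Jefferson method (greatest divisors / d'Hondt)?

Webster

Webster: Stonebridge 3, Millford 3, Oakdale 12, Ashgrove 3.
Jefferson: Stonebridge 2, Millford 3, Oakdale 13, Ashgrove 3.
Stonebridge gets 3 under Webster and 2 under Jefferson.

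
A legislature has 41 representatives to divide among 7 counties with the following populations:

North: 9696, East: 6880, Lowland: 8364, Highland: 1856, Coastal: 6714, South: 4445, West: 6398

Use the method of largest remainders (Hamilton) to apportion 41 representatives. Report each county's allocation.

North 9, East 6, Lowland 8, Highland 2, Coastal 6, South 4, West 6

Total 44353; standard divisor 44353/41 ≈ 1081.78.
Standard quotas: North 8.9630, East 6.3599, Lowland 7.7317, Highland 1.7157, Coastal 6.2064, South 4.1090, West 5.9143.
Lower quotas: North 8, East 6, Lowland 7, Highland 1, Coastal 6, South 4, West 5 (sum 37, leaving 4 seats).
Remainders in descending order: North 0.9630, West 0.9143, Lowland 0.7317, Highland 0.7157, East 0.3599, Coastal 0.2064, South 0.1090.
The surplus seats go to North, West, Lowland, Highland.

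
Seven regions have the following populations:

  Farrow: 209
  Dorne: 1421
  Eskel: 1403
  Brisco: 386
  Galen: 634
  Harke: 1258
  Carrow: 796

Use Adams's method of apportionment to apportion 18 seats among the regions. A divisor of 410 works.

With modified divisor 410: modified quotas Farrow 0.510, Dorne 3.466, Eskel 3.422, Brisco 0.941, Galen 1.546, Harke 3.068, Carrow 1.941.
Rounding up: Farrow 1, Dorne 4, Eskel 4, Brisco 1, Galen 2, Harke 4, Carrow 2 (total 18).

Farrow 1, Dorne 4, Eskel 4, Brisco 1, Galen 2, Harke 4, Carrow 2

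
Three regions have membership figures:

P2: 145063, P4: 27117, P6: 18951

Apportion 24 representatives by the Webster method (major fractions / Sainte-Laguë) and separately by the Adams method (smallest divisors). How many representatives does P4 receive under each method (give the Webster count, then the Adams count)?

3 and 4

Webster: P2 19, P4 3, P6 2.
Adams: P2 17, P4 4, P6 3.
P4 gets 3 under Webster and 4 under Adams.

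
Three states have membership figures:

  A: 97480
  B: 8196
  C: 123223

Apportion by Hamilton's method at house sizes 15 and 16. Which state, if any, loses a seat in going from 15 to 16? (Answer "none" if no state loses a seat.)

B

At 15 seats: A 6, B 1, C 8.
At 16 seats: A 7, B 0, C 9.
B drops from 1 to 0.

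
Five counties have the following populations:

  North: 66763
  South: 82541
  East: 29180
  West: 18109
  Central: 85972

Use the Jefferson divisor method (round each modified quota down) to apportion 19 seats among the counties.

North 4; South 6; East 2; West 1; Central 6

Standard divisor 282565/19 ≈ 14871.842; standard quotas: North 4.489, South 5.550, East 1.962, West 1.218, Central 5.781.
Rounding down gives 4, 5, 1, 1, 5 = 16 seats, so the divisor must be adjusted.
With modified divisor 13600: modified quotas North 4.909, South 6.069, East 2.146, West 1.332, Central 6.321.
Rounding down: North 4, South 6, East 2, West 1, Central 6 (total 19).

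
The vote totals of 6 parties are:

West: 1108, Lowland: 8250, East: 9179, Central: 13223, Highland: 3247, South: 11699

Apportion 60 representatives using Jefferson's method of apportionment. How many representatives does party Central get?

17

Standard divisor 46706/60 ≈ 778.433; standard quotas: West 1.423, Lowland 10.598, East 11.792, Central 16.987, Highland 4.171, South 15.029.
Rounding down gives 1, 10, 11, 16, 4, 15 = 57 seats, so the divisor must be adjusted.
With modified divisor 740: modified quotas West 1.497, Lowland 11.149, East 12.404, Central 17.869, Highland 4.388, South 15.809.
Rounding down: West 1, Lowland 11, East 12, Central 17, Highland 4, South 15 (total 60).
Central receives 17.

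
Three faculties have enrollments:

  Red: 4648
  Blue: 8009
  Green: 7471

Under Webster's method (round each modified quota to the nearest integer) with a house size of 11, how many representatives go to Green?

Standard divisor 20128/11 ≈ 1829.818; standard quotas: Red 2.540, Blue 4.377, Green 4.083.
Rounding to the nearest integer gives Red 3, Blue 4, Green 4 — total 11, matching the house size, so no adjustment is needed.
Green receives 4.

4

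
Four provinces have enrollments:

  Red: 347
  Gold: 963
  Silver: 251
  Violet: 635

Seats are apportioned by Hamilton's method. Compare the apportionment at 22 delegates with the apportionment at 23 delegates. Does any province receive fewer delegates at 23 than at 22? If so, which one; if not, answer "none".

At 22 seats: Red 3, Gold 10, Silver 3, Violet 6.
At 23 seats: Red 4, Gold 10, Silver 2, Violet 7.
Silver drops from 3 to 2.

Silver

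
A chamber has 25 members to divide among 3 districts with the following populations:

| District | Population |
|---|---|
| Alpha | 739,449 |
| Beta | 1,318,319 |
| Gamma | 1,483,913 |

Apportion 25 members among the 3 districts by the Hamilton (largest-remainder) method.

Alpha 5, Beta 9, Gamma 11

The standard divisor is 3541681/25 ≈ 141667.24.
Standard quotas: Alpha 5.2196, Beta 9.3057, Gamma 10.4746.
Lower quotas: Alpha 5, Beta 9, Gamma 10 (sum 24, leaving 1 seat).
Remainders in descending order: Gamma 0.4746, Beta 0.3057, Alpha 0.2196.
The surplus seat goes to Gamma.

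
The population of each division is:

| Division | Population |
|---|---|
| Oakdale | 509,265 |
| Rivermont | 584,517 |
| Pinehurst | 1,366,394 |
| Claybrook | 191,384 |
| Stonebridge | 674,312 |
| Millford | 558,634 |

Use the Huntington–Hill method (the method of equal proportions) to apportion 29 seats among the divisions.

Oakdale 4, Rivermont 4, Pinehurst 10, Claybrook 2, Stonebridge 5, Millford 4

With divisor 133015: modified quotas Oakdale 3.829, Rivermont 4.394, Pinehurst 10.272, Claybrook 1.439, Stonebridge 5.069, Millford 4.200.
Geometric-mean thresholds: Oakdale √(3·4)=3.464, Rivermont √(4·5)=4.472, Pinehurst √(10·11)=10.488, Claybrook √(1·2)=1.414, Stonebridge √(5·6)=5.477, Millford √(4·5)=4.472.
Each quota rounded against its threshold gives Oakdale 4, Rivermont 4, Pinehurst 10, Claybrook 2, Stonebridge 5, Millford 4 (total 29).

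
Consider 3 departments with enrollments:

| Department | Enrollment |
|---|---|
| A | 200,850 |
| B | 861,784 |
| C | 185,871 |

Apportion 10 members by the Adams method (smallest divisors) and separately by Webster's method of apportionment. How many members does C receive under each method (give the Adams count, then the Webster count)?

Adams: A 2, B 6, C 2.
Webster: A 2, B 7, C 1.
C gets 2 under Adams and 1 under Webster.

2 and 1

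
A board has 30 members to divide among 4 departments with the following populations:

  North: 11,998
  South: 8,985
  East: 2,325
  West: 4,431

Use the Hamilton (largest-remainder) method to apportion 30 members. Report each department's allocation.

North: 13, South: 10, East: 2, West: 5

The standard divisor is 27739/30 ≈ 924.633.
Standard quotas: North 12.9760, South 9.7174, East 2.5145, West 4.7922.
Lower quotas: North 12, South 9, East 2, West 4 (sum 27, leaving 3 seats).
Remainders in descending order: North 0.9760, West 0.7922, South 0.7174, East 0.5145.
Largest remainders: North, West, South receive the extra seats.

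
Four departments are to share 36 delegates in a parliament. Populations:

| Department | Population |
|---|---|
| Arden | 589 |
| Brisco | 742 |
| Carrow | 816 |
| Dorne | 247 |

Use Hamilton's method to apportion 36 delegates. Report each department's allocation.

Arden=9, Brisco=11, Carrow=12, Dorne=4

The standard divisor is 2394/36 ≈ 66.5.
Standard quotas: Arden 8.857, Brisco 11.158, Carrow 12.271, Dorne 3.714.
Lower quotas: Arden 8, Brisco 11, Carrow 12, Dorne 3 (sum 34, leaving 2 seats).
Remainders in descending order: Arden 0.857, Dorne 0.714, Carrow 0.271, Brisco 0.158.
The surplus seats go to Arden, Dorne.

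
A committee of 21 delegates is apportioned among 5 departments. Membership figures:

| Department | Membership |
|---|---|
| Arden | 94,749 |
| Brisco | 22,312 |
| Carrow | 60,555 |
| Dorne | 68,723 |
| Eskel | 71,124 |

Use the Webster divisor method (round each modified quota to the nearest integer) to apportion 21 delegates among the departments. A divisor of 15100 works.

With modified divisor 15100: modified quotas Arden 6.275, Brisco 1.478, Carrow 4.010, Dorne 4.551, Eskel 4.710.
Rounding to the nearest integer: Arden 6, Brisco 1, Carrow 4, Dorne 5, Eskel 5 (total 21).

Arden=6, Brisco=1, Carrow=4, Dorne=5, Eskel=5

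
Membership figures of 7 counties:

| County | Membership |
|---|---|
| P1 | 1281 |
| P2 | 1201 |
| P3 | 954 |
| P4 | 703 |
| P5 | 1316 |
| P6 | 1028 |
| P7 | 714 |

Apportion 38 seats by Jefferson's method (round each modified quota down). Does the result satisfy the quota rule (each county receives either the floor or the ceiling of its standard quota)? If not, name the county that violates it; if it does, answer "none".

none

Standard quotas: P1 6.764, P2 6.341, P3 5.037, P4 3.712, P5 6.948, P6 5.428, P7 3.770.
Jefferson allocation: P1 7, P2 6, P3 5, P4 4, P5 7, P6 5, P7 4.
Every allocation lies between the lower and upper quota.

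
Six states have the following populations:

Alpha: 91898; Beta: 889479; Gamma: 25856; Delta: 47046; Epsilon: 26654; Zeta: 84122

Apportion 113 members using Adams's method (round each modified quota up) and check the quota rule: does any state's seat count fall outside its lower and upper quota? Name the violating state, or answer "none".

Standard quotas: Alpha 8.913, Beta 86.272, Gamma 2.508, Delta 4.563, Epsilon 2.585, Zeta 8.159.
Adams allocation: Alpha 9, Beta 85, Gamma 3, Delta 5, Epsilon 3, Zeta 8.
Beta has quota 86.272 (lower 86, upper 87) but receives 85 — outside the quota interval.

Beta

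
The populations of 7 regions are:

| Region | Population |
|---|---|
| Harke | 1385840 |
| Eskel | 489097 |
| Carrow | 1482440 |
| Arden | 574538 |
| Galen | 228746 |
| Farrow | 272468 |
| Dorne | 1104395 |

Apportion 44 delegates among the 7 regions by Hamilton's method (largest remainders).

Harke 11, Eskel 4, Carrow 12, Arden 4, Galen 2, Farrow 2, Dorne 9

The standard divisor is 5537524/44 ≈ 125852.818.
Standard quotas: Harke 11.0116, Eskel 3.8863, Carrow 11.7792, Arden 4.5652, Galen 1.8176, Farrow 2.1650, Dorne 8.7753.
Lower quotas: Harke 11, Eskel 3, Carrow 11, Arden 4, Galen 1, Farrow 2, Dorne 8 (sum 40, leaving 4 seats).
Remainders in descending order: Eskel 0.8863, Galen 0.8176, Carrow 0.7792, Dorne 0.7753, Arden 0.5652, Farrow 0.1650, Harke 0.0116.
Largest remainders: Eskel, Galen, Carrow, Dorne receive the extra seats.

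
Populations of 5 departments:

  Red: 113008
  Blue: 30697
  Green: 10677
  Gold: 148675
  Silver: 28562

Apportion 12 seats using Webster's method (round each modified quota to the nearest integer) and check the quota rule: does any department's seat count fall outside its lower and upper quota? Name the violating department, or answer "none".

Standard quotas: Red 4.089, Blue 1.111, Green 0.386, Gold 5.380, Silver 1.034.
Webster allocation: Red 4, Blue 1, Green 0, Gold 6, Silver 1.
Every allocation lies between the lower and upper quota.

none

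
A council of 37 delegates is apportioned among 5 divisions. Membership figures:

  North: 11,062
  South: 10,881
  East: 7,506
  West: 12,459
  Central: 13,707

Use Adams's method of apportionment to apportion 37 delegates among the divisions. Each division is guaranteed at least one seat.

North: 8, South: 7, East: 5, West: 8, Central: 9

Standard divisor 55615/37 ≈ 1503.108; standard quotas: North 7.359, South 7.239, East 4.994, West 8.289, Central 9.119.
Rounding up gives 8, 8, 5, 9, 10 = 40 seats, so the divisor must be adjusted.
With modified divisor 1570: modified quotas North 7.046, South 6.931, East 4.781, West 7.936, Central 8.731.
Rounding up: North 8, South 7, East 5, West 8, Central 9 (total 37).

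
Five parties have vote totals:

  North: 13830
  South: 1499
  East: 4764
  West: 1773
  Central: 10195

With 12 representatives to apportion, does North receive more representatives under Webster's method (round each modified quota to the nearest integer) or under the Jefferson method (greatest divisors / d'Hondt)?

Jefferson

Webster: North 5, South 1, East 2, West 1, Central 3.
Jefferson: North 6, South 0, East 2, West 0, Central 4.
North gets 5 under Webster and 6 under Jefferson.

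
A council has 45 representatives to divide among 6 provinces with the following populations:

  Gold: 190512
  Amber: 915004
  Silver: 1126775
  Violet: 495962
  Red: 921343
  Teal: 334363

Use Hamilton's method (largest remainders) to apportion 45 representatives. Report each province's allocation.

Gold: 2; Amber: 10; Silver: 13; Violet: 6; Red: 10; Teal: 4

Total 3983959; standard divisor 3983959/45 ≈ 88532.422.
Standard quotas: Gold 2.1519, Amber 10.3352, Silver 12.7273, Violet 5.6020, Red 10.4068, Teal 3.7767.
Lower quotas: Gold 2, Amber 10, Silver 12, Violet 5, Red 10, Teal 3 (sum 42, leaving 3 seats).
Remainders in descending order: Teal 0.7767, Silver 0.7273, Violet 0.6020, Red 0.4068, Amber 0.3352, Gold 0.1519.
The surplus seats go to Teal, Silver, Violet.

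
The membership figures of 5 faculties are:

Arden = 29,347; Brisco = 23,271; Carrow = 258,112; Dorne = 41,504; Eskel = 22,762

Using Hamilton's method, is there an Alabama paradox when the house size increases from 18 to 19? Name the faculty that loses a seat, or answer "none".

none

At 18 seats: Arden 2, Brisco 1, Carrow 12, Dorne 2, Eskel 1.
At 19 seats: Arden 2, Brisco 1, Carrow 13, Dorne 2, Eskel 1.
No faculty's allocation decreased.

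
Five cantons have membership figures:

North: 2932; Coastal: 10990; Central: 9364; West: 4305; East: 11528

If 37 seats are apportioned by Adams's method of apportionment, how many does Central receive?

Standard divisor 39119/37 ≈ 1057.27; standard quotas: North 2.773, Coastal 10.395, Central 8.857, West 4.072, East 10.904.
Rounding up gives 3, 11, 9, 5, 11 = 39 seats, so the divisor must be adjusted.
With modified divisor 1130: modified quotas North 2.595, Coastal 9.726, Central 8.287, West 3.810, East 10.202.
Rounding up: North 3, Coastal 10, Central 9, West 4, East 11 (total 37).
Central receives 9.

9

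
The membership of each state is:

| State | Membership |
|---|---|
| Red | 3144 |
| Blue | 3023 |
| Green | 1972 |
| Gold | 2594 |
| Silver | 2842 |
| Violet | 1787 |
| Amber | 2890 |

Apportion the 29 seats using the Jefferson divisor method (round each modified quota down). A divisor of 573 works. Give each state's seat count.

With modified divisor 573: modified quotas Red 5.487, Blue 5.276, Green 3.442, Gold 4.527, Silver 4.960, Violet 3.119, Amber 5.044.
Rounding down: Red 5, Blue 5, Green 3, Gold 4, Silver 4, Violet 3, Amber 5 (total 29).

Red: 5, Blue: 5, Green: 3, Gold: 4, Silver: 4, Violet: 3, Amber: 5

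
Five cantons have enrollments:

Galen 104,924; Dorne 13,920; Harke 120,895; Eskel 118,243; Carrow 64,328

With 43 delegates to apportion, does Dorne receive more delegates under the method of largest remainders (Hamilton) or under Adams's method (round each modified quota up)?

Hamilton: Galen 11, Dorne 1, Harke 12, Eskel 12, Carrow 7.
Adams: Galen 10, Dorne 2, Harke 12, Eskel 12, Carrow 7.
Dorne gets 1 under Hamilton and 2 under Adams.

Adams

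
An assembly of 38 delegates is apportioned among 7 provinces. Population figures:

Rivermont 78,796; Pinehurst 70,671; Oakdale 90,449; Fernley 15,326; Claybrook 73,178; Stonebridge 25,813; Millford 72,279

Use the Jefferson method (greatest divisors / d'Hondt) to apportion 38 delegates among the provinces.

Rivermont 7, Pinehurst 6, Oakdale 8, Fernley 1, Claybrook 7, Stonebridge 2, Millford 7

Standard divisor 426512/38 ≈ 11224; standard quotas: Rivermont 7.020, Pinehurst 6.296, Oakdale 8.059, Fernley 1.365, Claybrook 6.520, Stonebridge 2.300, Millford 6.440.
Rounding down gives 7, 6, 8, 1, 6, 2, 6 = 36 seats, so the divisor must be adjusted.
With modified divisor 10200: modified quotas Rivermont 7.725, Pinehurst 6.929, Oakdale 8.868, Fernley 1.503, Claybrook 7.174, Stonebridge 2.531, Millford 7.086.
Rounding down: Rivermont 7, Pinehurst 6, Oakdale 8, Fernley 1, Claybrook 7, Stonebridge 2, Millford 7 (total 38).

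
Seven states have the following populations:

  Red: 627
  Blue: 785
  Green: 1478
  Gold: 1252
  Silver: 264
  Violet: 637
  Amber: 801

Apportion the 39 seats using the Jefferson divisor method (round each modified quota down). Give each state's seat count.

Red 4, Blue 5, Green 11, Gold 9, Silver 1, Violet 4, Amber 5

Standard divisor 5844/39 ≈ 149.846; standard quotas: Red 4.184, Blue 5.239, Green 9.863, Gold 8.355, Silver 1.762, Violet 4.251, Amber 5.345.
Rounding down gives 4, 5, 9, 8, 1, 4, 5 = 36 seats, so the divisor must be adjusted.
With modified divisor 134: modified quotas Red 4.679, Blue 5.858, Green 11.030, Gold 9.343, Silver 1.970, Violet 4.754, Amber 5.978.
Rounding down: Red 4, Blue 5, Green 11, Gold 9, Silver 1, Violet 4, Amber 5 (total 39).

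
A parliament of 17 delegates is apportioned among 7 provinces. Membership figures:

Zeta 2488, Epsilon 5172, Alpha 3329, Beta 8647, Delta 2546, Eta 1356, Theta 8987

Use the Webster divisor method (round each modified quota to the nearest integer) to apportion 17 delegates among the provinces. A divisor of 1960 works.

With modified divisor 1960: modified quotas Zeta 1.269, Epsilon 2.639, Alpha 1.698, Beta 4.412, Delta 1.299, Eta 0.692, Theta 4.585.
Rounding to the nearest integer: Zeta 1, Epsilon 3, Alpha 2, Beta 4, Delta 1, Eta 1, Theta 5 (total 17).

Zeta=1, Epsilon=3, Alpha=2, Beta=4, Delta=1, Eta=1, Theta=5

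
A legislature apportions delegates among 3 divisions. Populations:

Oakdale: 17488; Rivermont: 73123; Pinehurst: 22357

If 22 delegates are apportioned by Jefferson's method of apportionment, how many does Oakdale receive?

3

Standard divisor 112968/22 ≈ 5134.909; standard quotas: Oakdale 3.406, Rivermont 14.240, Pinehurst 4.354.
Rounding down gives 3, 14, 4 = 21 seats, so the divisor must be adjusted.
With modified divisor 4700: modified quotas Oakdale 3.721, Rivermont 15.558, Pinehurst 4.757.
Rounding down: Oakdale 3, Rivermont 15, Pinehurst 4 (total 22).
Oakdale receives 3.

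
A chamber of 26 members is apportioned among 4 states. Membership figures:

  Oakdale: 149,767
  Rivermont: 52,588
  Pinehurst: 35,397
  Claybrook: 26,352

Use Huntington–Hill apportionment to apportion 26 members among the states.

With divisor 10277: modified quotas Oakdale 14.573, Rivermont 5.117, Pinehurst 3.444, Claybrook 2.564.
Geometric-mean thresholds: Oakdale √(14·15)=14.491, Rivermont √(5·6)=5.477, Pinehurst √(3·4)=3.464, Claybrook √(2·3)=2.449.
Each quota rounded against its threshold gives Oakdale 15, Rivermont 5, Pinehurst 3, Claybrook 3 (total 26).

Oakdale 15, Rivermont 5, Pinehurst 3, Claybrook 3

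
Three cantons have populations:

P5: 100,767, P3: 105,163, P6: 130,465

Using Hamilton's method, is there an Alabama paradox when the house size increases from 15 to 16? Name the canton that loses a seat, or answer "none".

At 15 seats: P5 4, P3 5, P6 6.
At 16 seats: P5 5, P3 5, P6 6.
No canton's allocation decreased.

none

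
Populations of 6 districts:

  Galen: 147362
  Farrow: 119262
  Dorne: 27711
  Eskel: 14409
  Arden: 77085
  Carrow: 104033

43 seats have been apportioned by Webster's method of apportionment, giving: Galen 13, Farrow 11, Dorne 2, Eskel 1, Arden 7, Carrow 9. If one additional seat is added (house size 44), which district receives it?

Priority for the next seat is population ÷ (current seats + 0.5).
Priorities: Galen 10915.704, Farrow 10370.609, Dorne 11084.400, Eskel 9606.000, Arden 10278.000, Carrow 10950.842.
Highest priority: Dorne.

Dorne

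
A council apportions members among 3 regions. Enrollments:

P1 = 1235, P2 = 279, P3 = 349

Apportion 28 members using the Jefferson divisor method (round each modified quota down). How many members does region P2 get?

Standard divisor 1863/28 ≈ 66.536; standard quotas: P1 18.561, P2 4.193, P3 5.245.
Rounding down gives 18, 4, 5 = 27 seats, so the divisor must be adjusted.
With modified divisor 63: modified quotas P1 19.603, P2 4.429, P3 5.540.
Rounding down: P1 19, P2 4, P3 5 (total 28).
P2 receives 4.

4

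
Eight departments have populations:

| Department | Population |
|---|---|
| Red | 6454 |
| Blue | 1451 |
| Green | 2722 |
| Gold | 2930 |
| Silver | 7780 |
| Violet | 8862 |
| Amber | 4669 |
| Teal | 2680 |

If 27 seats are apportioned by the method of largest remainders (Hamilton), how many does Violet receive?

Standard divisor: 37548 ÷ 27 ≈ 1390.667.
Standard quotas: Red 4.6409, Blue 1.0434, Green 1.9573, Gold 2.1069, Silver 5.5944, Violet 6.3725, Amber 3.3574, Teal 1.9271.
Lower quotas: Red 4, Blue 1, Green 1, Gold 2, Silver 5, Violet 6, Amber 3, Teal 1 (sum 23, leaving 4 seats).
Remainders in descending order: Green 0.9573, Teal 0.9271, Red 0.6409, Silver 0.5944, Violet 0.3725, Amber 0.3574, Gold 0.1069, Blue 0.0434.
Largest remainders: Green, Teal, Red, Silver receive the extra seats.
Violet receives 6.

6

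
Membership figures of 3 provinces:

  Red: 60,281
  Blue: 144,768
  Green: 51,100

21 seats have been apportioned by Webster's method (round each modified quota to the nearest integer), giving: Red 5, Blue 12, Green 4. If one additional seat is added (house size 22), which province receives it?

Blue

Priority for the next seat is population ÷ (current seats + 0.5).
Priorities: Red 10960.182, Blue 11581.440, Green 11355.556.
Highest priority: Blue.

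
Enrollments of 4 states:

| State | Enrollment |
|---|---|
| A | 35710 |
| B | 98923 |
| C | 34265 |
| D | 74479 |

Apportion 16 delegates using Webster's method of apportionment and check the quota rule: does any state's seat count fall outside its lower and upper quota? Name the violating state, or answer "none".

Standard quotas: A 2.348, B 6.503, C 2.253, D 4.896.
Webster allocation: A 2, B 7, C 2, D 5.
Every allocation lies between the lower and upper quota.

none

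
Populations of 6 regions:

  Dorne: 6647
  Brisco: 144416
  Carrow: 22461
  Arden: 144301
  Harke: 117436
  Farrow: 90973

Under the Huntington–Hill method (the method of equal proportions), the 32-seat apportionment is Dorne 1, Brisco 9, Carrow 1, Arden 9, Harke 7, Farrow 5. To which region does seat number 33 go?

Priority for the next seat is population ÷ (√(s·(s+1))).
Priorities: Dorne 4700.139, Brisco 15222.783, Carrow 15882.325, Arden 15210.661, Harke 15693.046, Farrow 16609.321.
Highest priority: Farrow.

Farrow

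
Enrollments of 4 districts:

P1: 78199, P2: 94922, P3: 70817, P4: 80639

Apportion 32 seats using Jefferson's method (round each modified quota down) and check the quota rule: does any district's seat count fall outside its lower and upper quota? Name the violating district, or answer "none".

Standard quotas: P1 7.710, P2 9.358, P3 6.982, P4 7.950.
Jefferson allocation: P1 8, P2 9, P3 7, P4 8.
Every allocation lies between the lower and upper quota.

none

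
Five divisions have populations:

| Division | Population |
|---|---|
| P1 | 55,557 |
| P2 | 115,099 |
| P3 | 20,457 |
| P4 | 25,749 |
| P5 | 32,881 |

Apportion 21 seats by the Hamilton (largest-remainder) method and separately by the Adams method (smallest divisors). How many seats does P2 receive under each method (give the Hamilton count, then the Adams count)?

Hamilton: P1 4, P2 10, P3 2, P4 2, P5 3.
Adams: P1 5, P2 9, P3 2, P4 2, P5 3.
P2 gets 10 under Hamilton and 9 under Adams.

10 and 9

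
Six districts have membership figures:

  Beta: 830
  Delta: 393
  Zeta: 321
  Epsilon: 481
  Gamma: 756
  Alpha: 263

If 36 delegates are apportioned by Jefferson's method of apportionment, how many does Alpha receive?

3

Standard divisor 3044/36 ≈ 84.556; standard quotas: Beta 9.816, Delta 4.648, Zeta 3.796, Epsilon 5.689, Gamma 8.941, Alpha 3.110.
Rounding down gives 9, 4, 3, 5, 8, 3 = 32 seats, so the divisor must be adjusted.
With modified divisor 79: modified quotas Beta 10.506, Delta 4.975, Zeta 4.063, Epsilon 6.089, Gamma 9.570, Alpha 3.329.
Rounding down: Beta 10, Delta 4, Zeta 4, Epsilon 6, Gamma 9, Alpha 3 (total 36).
Alpha receives 3.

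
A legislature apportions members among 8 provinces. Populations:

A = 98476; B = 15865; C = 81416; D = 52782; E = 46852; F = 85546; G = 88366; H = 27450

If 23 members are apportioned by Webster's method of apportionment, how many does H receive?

Standard divisor 496753/23 ≈ 21597.957; standard quotas: A 4.560, B 0.735, C 3.770, D 2.444, E 2.169, F 3.961, G 4.091, H 1.271.
Rounding to the nearest integer gives A 5, B 1, C 4, D 2, E 2, F 4, G 4, H 1 — total 23, matching the house size, so no adjustment is needed.
H receives 1.

1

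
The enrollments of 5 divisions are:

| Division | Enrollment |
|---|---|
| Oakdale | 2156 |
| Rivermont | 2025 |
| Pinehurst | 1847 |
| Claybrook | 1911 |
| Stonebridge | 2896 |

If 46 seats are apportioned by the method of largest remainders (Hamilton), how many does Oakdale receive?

9

Standard divisor: 10835 ÷ 46 ≈ 235.543.
Standard quotas: Oakdale 9.153, Rivermont 8.597, Pinehurst 7.841, Claybrook 8.113, Stonebridge 12.295.
Lower quotas: Oakdale 9, Rivermont 8, Pinehurst 7, Claybrook 8, Stonebridge 12 (sum 44, leaving 2 seats).
Remainders in descending order: Pinehurst 0.841, Rivermont 0.597, Stonebridge 0.295, Oakdale 0.153, Claybrook 0.113.
Largest remainders: Pinehurst, Rivermont receive the extra seats.
Oakdale receives 9.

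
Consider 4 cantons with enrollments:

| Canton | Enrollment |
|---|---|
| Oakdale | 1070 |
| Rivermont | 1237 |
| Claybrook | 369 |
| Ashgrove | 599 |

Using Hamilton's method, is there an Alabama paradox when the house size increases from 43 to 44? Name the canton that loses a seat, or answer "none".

none

At 43 seats: Oakdale 14, Rivermont 16, Claybrook 5, Ashgrove 8.
At 44 seats: Oakdale 14, Rivermont 17, Claybrook 5, Ashgrove 8.
No canton's allocation decreased.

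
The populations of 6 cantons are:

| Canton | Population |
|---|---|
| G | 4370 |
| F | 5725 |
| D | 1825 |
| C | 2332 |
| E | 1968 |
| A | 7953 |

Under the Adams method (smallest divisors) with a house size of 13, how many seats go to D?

Standard divisor 24173/13 ≈ 1859.462; standard quotas: G 2.350, F 3.079, D 0.981, C 1.254, E 1.058, A 4.277.
Rounding up gives 3, 4, 1, 2, 2, 5 = 17 seats, so the divisor must be adjusted.
With modified divisor 2260: modified quotas G 1.934, F 2.533, D 0.808, C 1.032, E 0.871, A 3.519.
Rounding up: G 2, F 3, D 1, C 2, E 1, A 4 (total 13).
D receives 1.

1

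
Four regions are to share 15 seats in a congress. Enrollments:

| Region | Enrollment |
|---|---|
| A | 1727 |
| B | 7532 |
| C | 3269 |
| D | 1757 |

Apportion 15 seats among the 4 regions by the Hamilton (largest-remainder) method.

Standard divisor: 14285 ÷ 15 ≈ 952.333.
Standard quotas: A 1.8134, B 7.9090, C 3.4326, D 1.8449.
Lower quotas: A 1, B 7, C 3, D 1 (sum 12, leaving 3 seats).
Remainders in descending order: B 0.9090, D 0.8449, A 0.8134, C 0.4326.
Largest remainders: B, D, A receive the extra seats.

A 2, B 8, C 3, D 2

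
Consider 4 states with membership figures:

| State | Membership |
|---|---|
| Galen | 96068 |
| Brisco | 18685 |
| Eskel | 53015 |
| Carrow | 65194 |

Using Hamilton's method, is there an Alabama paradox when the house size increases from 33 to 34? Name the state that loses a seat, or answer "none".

none

At 33 seats: Galen 14, Brisco 3, Eskel 7, Carrow 9.
At 34 seats: Galen 14, Brisco 3, Eskel 8, Carrow 9.
No state's allocation decreased.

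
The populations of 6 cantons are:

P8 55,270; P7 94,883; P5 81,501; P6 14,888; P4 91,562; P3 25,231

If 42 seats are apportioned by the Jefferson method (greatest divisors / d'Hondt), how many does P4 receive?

11

Standard divisor 363335/42 ≈ 8650.833; standard quotas: P8 6.389, P7 10.968, P5 9.421, P6 1.721, P4 10.584, P3 2.917.
Rounding down gives 6, 10, 9, 1, 10, 2 = 38 seats, so the divisor must be adjusted.
With modified divisor 8000: modified quotas P8 6.909, P7 11.860, P5 10.188, P6 1.861, P4 11.445, P3 3.154.
Rounding down: P8 6, P7 11, P5 10, P6 1, P4 11, P3 3 (total 42).
P4 receives 11.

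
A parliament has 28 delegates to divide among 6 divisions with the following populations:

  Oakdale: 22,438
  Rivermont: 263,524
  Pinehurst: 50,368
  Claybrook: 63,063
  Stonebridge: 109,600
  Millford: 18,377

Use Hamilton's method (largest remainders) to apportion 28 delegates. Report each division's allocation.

Oakdale: 1, Rivermont: 14, Pinehurst: 3, Claybrook: 3, Stonebridge: 6, Millford: 1

Standard divisor: 527370 ÷ 28 ≈ 18834.643.
Standard quotas: Oakdale 1.1913, Rivermont 13.9915, Pinehurst 2.6742, Claybrook 3.3482, Stonebridge 5.8191, Millford 0.9757.
Lower quotas: Oakdale 1, Rivermont 13, Pinehurst 2, Claybrook 3, Stonebridge 5, Millford 0 (sum 24, leaving 4 seats).
Remainders in descending order: Rivermont 0.9915, Millford 0.9757, Stonebridge 0.8191, Pinehurst 0.6742, Claybrook 0.3482, Oakdale 0.1913.
The surplus seats go to Rivermont, Millford, Stonebridge, Pinehurst.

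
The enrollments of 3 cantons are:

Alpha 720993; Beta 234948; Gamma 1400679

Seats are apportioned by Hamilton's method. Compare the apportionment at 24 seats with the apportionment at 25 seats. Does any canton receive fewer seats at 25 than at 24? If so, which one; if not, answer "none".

Beta

At 24 seats: Alpha 7, Beta 3, Gamma 14.
At 25 seats: Alpha 8, Beta 2, Gamma 15.
Beta drops from 3 to 2.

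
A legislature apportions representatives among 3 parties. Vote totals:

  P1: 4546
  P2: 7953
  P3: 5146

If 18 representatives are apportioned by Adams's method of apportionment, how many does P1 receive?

5

Standard divisor 17645/18 ≈ 980.278; standard quotas: P1 4.637, P2 8.113, P3 5.250.
Rounding up gives 5, 9, 6 = 20 seats, so the divisor must be adjusted.
With modified divisor 1100: modified quotas P1 4.133, P2 7.230, P3 4.678.
Rounding up: P1 5, P2 8, P3 5 (total 18).
P1 receives 5.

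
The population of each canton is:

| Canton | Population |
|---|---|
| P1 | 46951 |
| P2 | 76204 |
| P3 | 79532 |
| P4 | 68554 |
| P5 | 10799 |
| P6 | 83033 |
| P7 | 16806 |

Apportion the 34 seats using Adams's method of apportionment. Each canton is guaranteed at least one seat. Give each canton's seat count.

Standard divisor 381879/34 ≈ 11231.735; standard quotas: P1 4.180, P2 6.785, P3 7.081, P4 6.104, P5 0.961, P6 7.393, P7 1.496.
Rounding up gives 5, 7, 8, 7, 1, 8, 2 = 38 seats, so the divisor must be adjusted.
With modified divisor 12300: modified quotas P1 3.817, P2 6.195, P3 6.466, P4 5.573, P5 0.878, P6 6.751, P7 1.366.
Rounding up: P1 4, P2 7, P3 7, P4 6, P5 1, P6 7, P7 2 (total 34).

P1 4; P2 7; P3 7; P4 6; P5 1; P6 7; P7 2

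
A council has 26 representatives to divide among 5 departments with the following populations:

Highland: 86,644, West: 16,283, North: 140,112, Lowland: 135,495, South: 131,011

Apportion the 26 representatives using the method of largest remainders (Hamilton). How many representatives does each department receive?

Highland 4, West 1, North 7, Lowland 7, South 7

The standard divisor is 509545/26 ≈ 19597.885.
Standard quotas: Highland 4.4211, West 0.8309, North 7.1493, Lowland 6.9138, South 6.6850.
Lower quotas: Highland 4, West 0, North 7, Lowland 6, South 6 (sum 23, leaving 3 seats).
Remainders in descending order: Lowland 0.9138, West 0.8309, South 0.6850, Highland 0.4211, North 0.1493.
Largest remainders: Lowland, West, South receive the extra seats.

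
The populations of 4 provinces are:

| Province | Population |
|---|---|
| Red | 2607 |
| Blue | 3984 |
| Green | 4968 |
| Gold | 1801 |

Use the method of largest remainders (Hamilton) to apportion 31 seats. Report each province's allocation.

Red=6; Blue=9; Green=12; Gold=4

Standard divisor: 13360 ÷ 31 ≈ 430.968.
Standard quotas: Red 6.049, Blue 9.244, Green 11.528, Gold 4.179.
Lower quotas: Red 6, Blue 9, Green 11, Gold 4 (sum 30, leaving 1 seat).
Remainders in descending order: Green 0.528, Blue 0.244, Gold 0.179, Red 0.049.
Largest remainder: Green receives the extra seat.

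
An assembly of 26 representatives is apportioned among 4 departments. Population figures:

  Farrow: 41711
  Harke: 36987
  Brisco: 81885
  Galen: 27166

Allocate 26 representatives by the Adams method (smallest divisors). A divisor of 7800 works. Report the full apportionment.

With modified divisor 7800: modified quotas Farrow 5.348, Harke 4.742, Brisco 10.498, Galen 3.483.
Rounding up: Farrow 6, Harke 5, Brisco 11, Galen 4 (total 26).

Farrow 6, Harke 5, Brisco 11, Galen 4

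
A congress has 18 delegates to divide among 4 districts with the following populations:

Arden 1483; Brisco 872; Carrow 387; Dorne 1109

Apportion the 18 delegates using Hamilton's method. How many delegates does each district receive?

Arden 7; Brisco 4; Carrow 2; Dorne 5

Standard divisor: 3851 ÷ 18 ≈ 213.944.
Standard quotas: Arden 6.932, Brisco 4.076, Carrow 1.809, Dorne 5.184.
Lower quotas: Arden 6, Brisco 4, Carrow 1, Dorne 5 (sum 16, leaving 2 seats).
Remainders in descending order: Arden 0.932, Carrow 0.809, Dorne 0.184, Brisco 0.076.
The surplus seats go to Arden, Carrow.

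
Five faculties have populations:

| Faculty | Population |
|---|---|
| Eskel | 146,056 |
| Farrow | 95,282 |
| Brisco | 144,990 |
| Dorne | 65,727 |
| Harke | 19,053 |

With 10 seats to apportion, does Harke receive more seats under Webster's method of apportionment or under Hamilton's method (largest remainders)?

Webster: Eskel 3, Farrow 2, Brisco 3, Dorne 2, Harke 0.
Hamilton: Eskel 3, Farrow 2, Brisco 3, Dorne 1, Harke 1.
Harke gets 0 under Webster and 1 under Hamilton.

Hamilton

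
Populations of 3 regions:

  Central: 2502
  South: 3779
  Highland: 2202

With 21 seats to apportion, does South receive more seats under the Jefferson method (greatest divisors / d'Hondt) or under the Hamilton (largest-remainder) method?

Jefferson: Central 6, South 10, Highland 5.
Hamilton: Central 6, South 9, Highland 6.
South gets 10 under Jefferson and 9 under Hamilton.

Jefferson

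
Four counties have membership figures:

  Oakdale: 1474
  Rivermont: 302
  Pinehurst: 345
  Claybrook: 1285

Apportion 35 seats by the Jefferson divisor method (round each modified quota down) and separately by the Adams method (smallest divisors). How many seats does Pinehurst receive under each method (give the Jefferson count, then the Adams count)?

Jefferson: Oakdale 16, Rivermont 3, Pinehurst 3, Claybrook 13.
Adams: Oakdale 15, Rivermont 3, Pinehurst 4, Claybrook 13.
Pinehurst gets 3 under Jefferson and 4 under Adams.

3 and 4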